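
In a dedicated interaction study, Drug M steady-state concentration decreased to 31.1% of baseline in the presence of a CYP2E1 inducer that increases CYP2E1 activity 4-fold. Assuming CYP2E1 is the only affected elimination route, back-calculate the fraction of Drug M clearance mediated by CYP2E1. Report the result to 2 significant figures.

0.74

CL'/CL = 1 / 0.311 = 3.215
4·fm + (1 − fm) = 3.215
fm = (3.215 − 1) / (4 − 1) = 0.74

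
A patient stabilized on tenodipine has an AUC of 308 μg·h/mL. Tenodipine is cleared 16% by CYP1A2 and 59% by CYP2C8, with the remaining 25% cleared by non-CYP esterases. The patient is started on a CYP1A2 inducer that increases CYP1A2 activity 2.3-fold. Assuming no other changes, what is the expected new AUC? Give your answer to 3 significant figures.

The CYP1A2 pathway (16% of clearance) is boosted to 2.3× activity: 0.16 × 2.3 = 0.368.
CYP2C8 (59%) and the residual 25% are unaffected.
CL_new/CL_old = 0.368 + 0.59 + 0.25 = 1.208.
New AUC = baseline ÷ relative clearance = 308 / 1.208 = 255 μg·h/mL.

255 μg·h/mL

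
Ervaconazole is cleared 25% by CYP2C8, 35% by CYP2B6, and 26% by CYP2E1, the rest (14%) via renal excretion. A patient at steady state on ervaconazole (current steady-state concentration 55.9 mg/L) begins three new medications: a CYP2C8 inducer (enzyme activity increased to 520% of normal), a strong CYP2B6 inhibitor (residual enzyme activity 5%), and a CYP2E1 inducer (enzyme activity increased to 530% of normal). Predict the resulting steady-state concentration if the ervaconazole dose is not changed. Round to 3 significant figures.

19.7 mg/L

CYP2C8: 0.25 × 5.2 = 1.3
CYP2B6: 0.35 × 0.05 = 0.0175
CYP2E1: 0.26 × 5.3 = 1.378
Other: 0.14 (unchanged)
New clearance relative to baseline: 1.3 + 0.0175 + 1.378 + 0.14 = 2.8355.
Dividing the baseline by the relative clearance: 55.9 / 2.8355 = 19.7 mg/L.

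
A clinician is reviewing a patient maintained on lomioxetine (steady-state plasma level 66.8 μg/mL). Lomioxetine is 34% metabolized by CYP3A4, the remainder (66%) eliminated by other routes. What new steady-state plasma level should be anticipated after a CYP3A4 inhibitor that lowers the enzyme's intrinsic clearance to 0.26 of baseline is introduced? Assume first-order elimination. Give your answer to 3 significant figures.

89.3 μg/mL

CYP3A4: 0.34 × 0.26 = 0.0884
Other: 0.66 (unchanged)
CL_new/CL_old = 0.0884 + 0.66 = 0.7484.
New steady-state plasma level = baseline ÷ relative clearance = 66.8 / 0.7484 = 89.3 μg/mL.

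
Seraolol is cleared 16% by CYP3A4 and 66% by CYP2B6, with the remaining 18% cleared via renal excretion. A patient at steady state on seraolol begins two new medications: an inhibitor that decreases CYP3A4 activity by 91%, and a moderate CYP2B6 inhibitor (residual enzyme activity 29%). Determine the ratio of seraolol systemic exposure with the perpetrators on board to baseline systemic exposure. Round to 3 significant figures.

The CYP3A4 pathway (16% of clearance) falls to 0.09× activity: 0.16 × 0.09 = 0.0144.
The CYP2B6 pathway (66% of clearance) is reduced to 0.29× activity: 0.66 × 0.29 = 0.1914.
The remaining 18% of clearance is unaffected.
CL_new/CL_old = 0.0144 + 0.1914 + 0.18 = 0.3858.
Systemic exposure ∝ 1/CL: fold-change = 1 / 0.3858 = 2.59.

2.59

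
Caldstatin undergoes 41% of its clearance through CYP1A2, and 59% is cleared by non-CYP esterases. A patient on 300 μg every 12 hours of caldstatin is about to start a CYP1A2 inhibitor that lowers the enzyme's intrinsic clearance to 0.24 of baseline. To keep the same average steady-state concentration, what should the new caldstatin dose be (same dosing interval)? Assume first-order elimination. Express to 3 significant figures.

207 μg

The CYP1A2 pathway (41% of clearance) is reduced to 0.24× activity: 0.41 × 0.24 = 0.0984.
Non-CYP routes (59%) are unchanged.
New clearance relative to baseline: 0.0984 + 0.59 = 0.6884.
Css,avg = (dose rate)/CL, so holding Css fixed requires dose ∝ CL: 300 × 0.6884 = 207 μg.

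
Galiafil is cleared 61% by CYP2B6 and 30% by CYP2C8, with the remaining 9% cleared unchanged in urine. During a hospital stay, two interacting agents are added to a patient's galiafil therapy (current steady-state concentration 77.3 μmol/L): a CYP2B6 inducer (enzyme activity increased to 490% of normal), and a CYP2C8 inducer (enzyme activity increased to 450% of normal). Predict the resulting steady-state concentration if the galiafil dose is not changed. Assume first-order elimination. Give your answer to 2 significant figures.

The CYP2B6 pathway (61% of clearance) is boosted to 4.9× activity: 0.61 × 4.9 = 2.989.
The CYP2C8 pathway (30% of clearance) is boosted to 4.5× activity: 0.3 × 4.5 = 1.35.
The remaining 9% of clearance is unaffected.
CL_new/CL_old = 2.989 + 1.35 + 0.09 = 4.429.
Steady-state concentration ∝ 1/CL: new value = 77.3 / 4.429 = 17 μmol/L.

17 μmol/L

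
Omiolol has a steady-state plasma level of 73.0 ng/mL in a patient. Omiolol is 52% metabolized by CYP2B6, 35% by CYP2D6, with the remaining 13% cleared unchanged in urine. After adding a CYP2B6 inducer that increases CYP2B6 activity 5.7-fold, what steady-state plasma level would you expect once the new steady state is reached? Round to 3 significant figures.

21.2 ng/mL

CYP2B6: 0.52 × 5.7 = 2.964
CYP2D6: 0.35 (unchanged)
Other: 0.13 (unchanged)
CL_new/CL_old = 2.964 + 0.35 + 0.13 = 3.444.
With dosing unchanged, steady-state plasma level scales as 1/CL: 73.0 / 3.444 = 21.2 ng/mL.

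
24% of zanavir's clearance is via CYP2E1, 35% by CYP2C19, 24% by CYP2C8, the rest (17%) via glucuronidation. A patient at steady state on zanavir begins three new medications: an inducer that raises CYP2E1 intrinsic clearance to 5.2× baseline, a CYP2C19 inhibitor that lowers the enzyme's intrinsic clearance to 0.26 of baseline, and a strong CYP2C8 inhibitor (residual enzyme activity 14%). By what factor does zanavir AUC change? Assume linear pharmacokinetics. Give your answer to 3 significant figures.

0.648

CYP2E1: 0.24 × 5.2 = 1.248
CYP2C19: 0.35 × 0.26 = 0.091
CYP2C8: 0.24 × 0.14 = 0.0336
Other: 0.17 (unchanged)
New clearance relative to baseline: 1.248 + 0.091 + 0.0336 + 0.17 = 1.5426.
Because AUC varies inversely with clearance, the combined effect is 1 / 1.5426 = 0.648.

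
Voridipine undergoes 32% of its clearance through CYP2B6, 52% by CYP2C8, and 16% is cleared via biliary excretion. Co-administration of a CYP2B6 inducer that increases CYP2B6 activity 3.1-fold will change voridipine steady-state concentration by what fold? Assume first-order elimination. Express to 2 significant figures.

0.60

The CYP2B6 pathway (32% of clearance) increases to 3.1× activity: 0.32 × 3.1 = 0.992.
CYP2C8 (52%) and the residual 16% are unaffected.
New clearance relative to baseline: 0.992 + 0.52 + 0.16 = 1.672.
Steady-state concentration is inversely proportional to clearance, so the fold-change is 1 / 1.672 = 0.60.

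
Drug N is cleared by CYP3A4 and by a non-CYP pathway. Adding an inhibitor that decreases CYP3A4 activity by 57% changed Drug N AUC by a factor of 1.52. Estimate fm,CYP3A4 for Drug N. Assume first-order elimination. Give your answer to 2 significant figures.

0.60

Write x for the fraction cleared via CYP3A4. The observed AUC change means clearance fell to 1/1.52 = 0.6579 of baseline.
Setting x·0.43 + (1 − x) = 0.6579 and solving: x = (0.6579 − 1)/(0.43 − 1) = 0.60.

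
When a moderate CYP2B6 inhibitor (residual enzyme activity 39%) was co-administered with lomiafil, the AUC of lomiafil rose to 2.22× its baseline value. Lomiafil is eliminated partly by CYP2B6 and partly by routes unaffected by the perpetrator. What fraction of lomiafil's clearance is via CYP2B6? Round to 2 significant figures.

Write x for the fraction cleared via CYP2B6. The observed AUC change means clearance fell to 1/2.22 = 0.4505 of baseline.
Setting x·0.39 + (1 − x) = 0.4505 and solving: x = (0.4505 − 1)/(0.39 − 1) = 0.90.

0.90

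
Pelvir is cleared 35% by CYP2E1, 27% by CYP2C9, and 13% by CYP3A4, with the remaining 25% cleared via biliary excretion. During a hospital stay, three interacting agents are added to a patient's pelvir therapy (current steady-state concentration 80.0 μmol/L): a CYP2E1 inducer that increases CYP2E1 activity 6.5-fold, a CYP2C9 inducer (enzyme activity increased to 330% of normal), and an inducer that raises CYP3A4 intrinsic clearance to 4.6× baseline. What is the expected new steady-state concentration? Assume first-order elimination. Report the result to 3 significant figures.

19.9 μmol/L

The CYP2E1 pathway (35% of clearance) is boosted to 6.5× activity: 0.35 × 6.5 = 2.275.
The CYP2C9 pathway (27% of clearance) rises to 3.3× activity: 0.27 × 3.3 = 0.891.
The CYP3A4 pathway (13% of clearance) rises to 4.6× activity: 0.13 × 4.6 = 0.598.
Non-CYP routes (25%) are unchanged.
CL_new/CL_old = 2.275 + 0.891 + 0.598 + 0.25 = 4.014.
Steady-state concentration ∝ 1/CL: new value = 80.0 / 4.014 = 19.9 μmol/L.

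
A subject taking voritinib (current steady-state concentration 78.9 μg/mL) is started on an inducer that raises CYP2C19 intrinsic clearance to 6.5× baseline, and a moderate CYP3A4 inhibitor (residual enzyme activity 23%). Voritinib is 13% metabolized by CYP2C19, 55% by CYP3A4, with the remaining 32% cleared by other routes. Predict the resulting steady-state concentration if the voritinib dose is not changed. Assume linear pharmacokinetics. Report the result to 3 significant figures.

61.1 μg/mL

The CYP2C19 pathway (13% of clearance) rises to 6.5× activity: 0.13 × 6.5 = 0.845.
The CYP3A4 pathway (55% of clearance) falls to 0.23× activity: 0.55 × 0.23 = 0.1265.
Non-CYP routes (32%) are unchanged.
New clearance relative to baseline: 0.845 + 0.1265 + 0.32 = 1.2915.
Dividing the baseline by the relative clearance: 78.9 / 1.2915 = 61.1 μg/mL.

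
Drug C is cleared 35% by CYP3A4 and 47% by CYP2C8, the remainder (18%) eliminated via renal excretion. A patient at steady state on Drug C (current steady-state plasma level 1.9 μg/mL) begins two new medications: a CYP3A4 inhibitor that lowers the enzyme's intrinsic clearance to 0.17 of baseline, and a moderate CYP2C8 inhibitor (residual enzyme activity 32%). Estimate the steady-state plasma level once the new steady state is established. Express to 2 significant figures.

4.9 μg/mL

The CYP3A4 pathway (35% of clearance) falls to 0.17× activity: 0.35 × 0.17 = 0.0595.
The CYP2C8 pathway (47% of clearance) falls to 0.32× activity: 0.47 × 0.32 = 0.1504.
The remaining 18% of clearance is unaffected.
Relative clearance = 0.0595 + 0.1504 + 0.18 = 0.3899.
New steady-state plasma level = 1.9 / 0.3899 = 4.9 μg/mL (concentration scales inversely with clearance).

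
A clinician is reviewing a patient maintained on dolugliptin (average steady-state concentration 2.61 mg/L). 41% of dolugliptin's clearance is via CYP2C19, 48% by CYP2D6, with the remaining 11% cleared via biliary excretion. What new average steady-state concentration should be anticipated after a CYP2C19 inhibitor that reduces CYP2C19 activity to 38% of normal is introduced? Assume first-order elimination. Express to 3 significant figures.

3.50 mg/L

The CYP2C19 pathway (41% of clearance) is reduced to 0.38× activity: 0.41 × 0.38 = 0.1558.
CYP2D6 (48%) and the residual 11% are unaffected.
New clearance relative to baseline: 0.1558 + 0.48 + 0.11 = 0.7458.
Average steady-state concentration ∝ 1/CL, so new value = 2.61 / 0.7458 = 3.50 mg/L.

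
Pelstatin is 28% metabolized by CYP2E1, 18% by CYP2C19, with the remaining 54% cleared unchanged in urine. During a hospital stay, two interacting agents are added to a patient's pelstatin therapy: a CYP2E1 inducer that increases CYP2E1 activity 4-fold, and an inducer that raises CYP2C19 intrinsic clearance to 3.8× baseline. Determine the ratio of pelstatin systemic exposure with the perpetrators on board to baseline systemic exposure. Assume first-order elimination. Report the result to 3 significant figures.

The CYP2E1 pathway (28% of clearance) rises to 4× activity: 0.28 × 4 = 1.12.
The CYP2C19 pathway (18% of clearance) is boosted to 3.8× activity: 0.18 × 3.8 = 0.684.
The remaining 54% of clearance is unaffected.
New clearance relative to baseline: 1.12 + 0.684 + 0.54 = 2.344.
Net systemic exposure ratio = 1 / 2.344 = 0.427.

0.427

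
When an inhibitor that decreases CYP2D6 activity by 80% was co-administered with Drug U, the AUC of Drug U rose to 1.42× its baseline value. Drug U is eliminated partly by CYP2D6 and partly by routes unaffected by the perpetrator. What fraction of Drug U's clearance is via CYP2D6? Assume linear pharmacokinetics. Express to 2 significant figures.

CL'/CL = 1 / 1.42 = 0.7042
0.2·fm + (1 − fm) = 0.7042
fm = (0.7042 − 1) / (0.2 − 1) = 0.37

0.37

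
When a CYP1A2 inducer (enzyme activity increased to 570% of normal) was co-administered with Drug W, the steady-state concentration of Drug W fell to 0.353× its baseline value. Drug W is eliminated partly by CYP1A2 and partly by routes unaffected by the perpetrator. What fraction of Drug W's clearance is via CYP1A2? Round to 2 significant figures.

0.39

Let x = fm,CYP1A2. Because steady-state concentration ∝ 1/CL, relative clearance rose to 1/0.353 = 2.833.
Only the CYP1A2 route changed, so 2.833 = x·5.7 + (1 − x), giving x = 0.39.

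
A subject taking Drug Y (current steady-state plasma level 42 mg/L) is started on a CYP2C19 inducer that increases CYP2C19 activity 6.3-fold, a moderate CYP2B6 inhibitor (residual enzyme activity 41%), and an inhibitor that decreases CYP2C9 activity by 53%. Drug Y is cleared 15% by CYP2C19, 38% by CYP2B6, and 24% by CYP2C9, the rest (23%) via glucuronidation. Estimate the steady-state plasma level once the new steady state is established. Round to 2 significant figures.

The CYP2C19 pathway (15% of clearance) rises to 6.3× activity: 0.15 × 6.3 = 0.945.
The CYP2B6 pathway (38% of clearance) is reduced to 0.41× activity: 0.38 × 0.41 = 0.1558.
The CYP2C9 pathway (24% of clearance) drops to 0.47× activity: 0.24 × 0.47 = 0.1128.
The remaining 23% of clearance is unaffected.
Relative clearance = 0.945 + 0.1558 + 0.1128 + 0.23 = 1.4436.
Steady-state plasma level ∝ 1/CL: new value = 42 / 1.4436 = 29 mg/L.

29 mg/L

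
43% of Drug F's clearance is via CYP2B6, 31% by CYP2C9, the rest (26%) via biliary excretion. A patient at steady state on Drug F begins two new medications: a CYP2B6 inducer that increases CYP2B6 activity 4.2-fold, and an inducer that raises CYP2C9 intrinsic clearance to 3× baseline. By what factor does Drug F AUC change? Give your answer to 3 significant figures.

0.334

CYP2B6: 0.43 × 4.2 = 1.806
CYP2C9: 0.31 × 3 = 0.93
Other: 0.26 (unchanged)
Relative clearance = 1.806 + 0.93 + 0.26 = 2.996.
Because AUC varies inversely with clearance, the combined effect is 1 / 2.996 = 0.334.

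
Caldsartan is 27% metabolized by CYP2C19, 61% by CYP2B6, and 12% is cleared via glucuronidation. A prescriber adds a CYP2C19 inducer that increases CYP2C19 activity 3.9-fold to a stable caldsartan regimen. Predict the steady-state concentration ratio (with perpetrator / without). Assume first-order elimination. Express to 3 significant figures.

0.561

The CYP2C19 pathway (27% of clearance) is boosted to 3.9× activity: 0.27 × 3.9 = 1.053.
CYP2B6 (61%) and the residual 12% are unaffected.
New clearance relative to baseline: 1.053 + 0.61 + 0.12 = 1.783.
Since steady-state concentration ∝ 1/CL, the ratio is 1 / 1.783 = 0.561.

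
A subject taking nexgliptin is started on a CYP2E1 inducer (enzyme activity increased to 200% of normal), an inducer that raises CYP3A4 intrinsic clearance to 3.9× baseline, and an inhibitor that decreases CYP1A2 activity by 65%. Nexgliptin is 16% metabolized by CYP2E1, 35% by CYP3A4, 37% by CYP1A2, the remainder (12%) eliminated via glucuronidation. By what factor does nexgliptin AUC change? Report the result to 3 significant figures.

CYP2E1: 0.16 × 2 = 0.32
CYP3A4: 0.35 × 3.9 = 1.365
CYP1A2: 0.37 × 0.35 = 0.1295
Other: 0.12 (unchanged)
Relative clearance = 0.32 + 1.365 + 0.1295 + 0.12 = 1.9345.
Because AUC varies inversely with clearance, the combined effect is 1 / 1.9345 = 0.517.

0.517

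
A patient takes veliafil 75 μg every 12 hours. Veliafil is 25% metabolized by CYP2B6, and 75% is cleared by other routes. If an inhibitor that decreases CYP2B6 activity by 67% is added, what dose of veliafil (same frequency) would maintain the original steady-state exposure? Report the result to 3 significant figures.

CYP2B6: 0.25 × 0.33 = 0.0825
Other: 0.75 (unchanged)
CL_new/CL_old = 0.0825 + 0.75 = 0.8325.
Exposure is unchanged when dose changes in proportion to clearance. New dose = 75 μg × 0.8325 = 62.4 μg.

62.4 μg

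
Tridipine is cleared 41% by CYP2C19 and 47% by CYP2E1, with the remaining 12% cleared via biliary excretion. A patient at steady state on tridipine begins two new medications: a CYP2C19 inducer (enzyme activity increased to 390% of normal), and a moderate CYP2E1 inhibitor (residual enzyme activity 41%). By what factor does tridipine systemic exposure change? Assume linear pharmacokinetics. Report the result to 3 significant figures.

CYP2C19: 0.41 × 3.9 = 1.599
CYP2E1: 0.47 × 0.41 = 0.1927
Other: 0.12 (unchanged)
New clearance relative to baseline: 1.599 + 0.1927 + 0.12 = 1.9117.
Net systemic exposure ratio = 1 / 1.9117 = 0.523.

0.523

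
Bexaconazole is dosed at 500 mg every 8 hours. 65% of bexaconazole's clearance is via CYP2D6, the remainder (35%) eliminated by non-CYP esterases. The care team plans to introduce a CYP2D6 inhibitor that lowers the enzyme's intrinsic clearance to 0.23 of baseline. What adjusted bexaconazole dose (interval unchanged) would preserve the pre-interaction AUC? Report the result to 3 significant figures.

The CYP2D6 pathway (65% of clearance) falls to 0.23× activity: 0.65 × 0.23 = 0.1495.
The remaining 35% of clearance is unaffected.
New clearance relative to baseline: 0.1495 + 0.35 = 0.4995.
Css,avg = (dose rate)/CL, so holding Css fixed requires dose ∝ CL: 500 × 0.4995 = 250 mg.

250 mg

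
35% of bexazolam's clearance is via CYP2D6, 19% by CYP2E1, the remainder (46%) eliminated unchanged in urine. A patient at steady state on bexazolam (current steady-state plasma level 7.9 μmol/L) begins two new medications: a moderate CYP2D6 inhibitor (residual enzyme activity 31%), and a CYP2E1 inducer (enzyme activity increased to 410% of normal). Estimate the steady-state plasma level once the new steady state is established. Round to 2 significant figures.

5.9 μmol/L

The CYP2D6 pathway (35% of clearance) drops to 0.31× activity: 0.35 × 0.31 = 0.1085.
The CYP2E1 pathway (19% of clearance) is boosted to 4.1× activity: 0.19 × 4.1 = 0.779.
Non-CYP routes (46%) are unchanged.
Relative clearance = 0.1085 + 0.779 + 0.46 = 1.3475.
Dividing the baseline by the relative clearance: 7.9 / 1.3475 = 5.9 μmol/L.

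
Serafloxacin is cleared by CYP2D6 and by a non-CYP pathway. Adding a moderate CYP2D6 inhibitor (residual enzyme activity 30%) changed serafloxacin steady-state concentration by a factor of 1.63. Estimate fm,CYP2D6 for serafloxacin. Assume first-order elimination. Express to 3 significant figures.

Let x = fm,CYP2D6. Because steady-state concentration ∝ 1/CL, relative clearance fell to 1/1.63 = 0.6135.
Only the CYP2D6 route changed, so 0.6135 = x·0.3 + (1 − x), giving x = 0.552.

0.552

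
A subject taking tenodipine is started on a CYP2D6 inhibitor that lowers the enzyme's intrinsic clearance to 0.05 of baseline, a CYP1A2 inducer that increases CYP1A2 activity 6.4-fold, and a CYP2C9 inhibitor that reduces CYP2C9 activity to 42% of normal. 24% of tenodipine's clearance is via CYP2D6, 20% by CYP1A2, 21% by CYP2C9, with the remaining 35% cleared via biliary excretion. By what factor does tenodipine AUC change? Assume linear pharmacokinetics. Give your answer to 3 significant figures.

0.578

The CYP2D6 pathway (24% of clearance) is reduced to 0.05× activity: 0.24 × 0.05 = 0.012.
The CYP1A2 pathway (20% of clearance) increases to 6.4× activity: 0.2 × 6.4 = 1.28.
The CYP2C9 pathway (21% of clearance) is reduced to 0.42× activity: 0.21 × 0.42 = 0.0882.
Non-CYP routes (35%) are unchanged.
New clearance relative to baseline: 0.012 + 1.28 + 0.0882 + 0.35 = 1.7302.
Net AUC ratio = 1 / 1.7302 = 0.578.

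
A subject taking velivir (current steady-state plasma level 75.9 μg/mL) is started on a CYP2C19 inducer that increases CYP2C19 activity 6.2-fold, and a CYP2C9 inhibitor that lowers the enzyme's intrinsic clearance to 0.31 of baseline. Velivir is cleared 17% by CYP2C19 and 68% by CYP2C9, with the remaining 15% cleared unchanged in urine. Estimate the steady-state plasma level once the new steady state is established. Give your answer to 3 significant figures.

The CYP2C19 pathway (17% of clearance) is boosted to 6.2× activity: 0.17 × 6.2 = 1.054.
The CYP2C9 pathway (68% of clearance) drops to 0.31× activity: 0.68 × 0.31 = 0.2108.
Non-CYP routes (15%) are unchanged.
CL_new/CL_old = 1.054 + 0.2108 + 0.15 = 1.4148.
Dividing the baseline by the relative clearance: 75.9 / 1.4148 = 53.6 μg/mL.

53.6 μg/mL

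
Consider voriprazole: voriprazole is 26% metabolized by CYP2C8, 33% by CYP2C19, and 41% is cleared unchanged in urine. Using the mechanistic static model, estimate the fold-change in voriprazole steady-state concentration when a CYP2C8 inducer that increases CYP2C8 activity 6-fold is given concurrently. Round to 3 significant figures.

CYP2C8: 0.26 × 6 = 1.56
CYP2C19: 0.33 (unchanged)
Other: 0.41 (unchanged)
Relative clearance = 1.56 + 0.33 + 0.41 = 2.3.
Steady-state concentration ratio = CL_old/CL_new = 1 / 2.3 = 0.435.

0.435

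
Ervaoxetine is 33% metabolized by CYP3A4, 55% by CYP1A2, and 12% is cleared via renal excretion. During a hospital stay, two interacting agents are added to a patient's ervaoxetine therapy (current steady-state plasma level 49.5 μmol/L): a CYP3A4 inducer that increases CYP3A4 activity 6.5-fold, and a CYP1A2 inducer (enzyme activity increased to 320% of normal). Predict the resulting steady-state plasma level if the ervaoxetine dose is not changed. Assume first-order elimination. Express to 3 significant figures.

12.3 μmol/L

The CYP3A4 pathway (33% of clearance) increases to 6.5× activity: 0.33 × 6.5 = 2.145.
The CYP1A2 pathway (55% of clearance) rises to 3.2× activity: 0.55 × 3.2 = 1.76.
The remaining 12% of clearance is unaffected.
New clearance relative to baseline: 2.145 + 1.76 + 0.12 = 4.025.
Dividing the baseline by the relative clearance: 49.5 / 4.025 = 12.3 μmol/L.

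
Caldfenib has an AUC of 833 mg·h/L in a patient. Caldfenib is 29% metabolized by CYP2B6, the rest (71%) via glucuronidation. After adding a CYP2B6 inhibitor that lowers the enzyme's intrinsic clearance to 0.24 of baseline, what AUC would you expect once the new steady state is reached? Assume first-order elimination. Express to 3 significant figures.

1.07 × 10³ mg·h/L

CYP2B6: 0.29 × 0.24 = 0.0696
Other: 0.71 (unchanged)
CL_new/CL_old = 0.0696 + 0.71 = 0.7796.
AUC ∝ 1/CL, so new value = 833 / 0.7796 = 1.07 × 10³ mg·h/L.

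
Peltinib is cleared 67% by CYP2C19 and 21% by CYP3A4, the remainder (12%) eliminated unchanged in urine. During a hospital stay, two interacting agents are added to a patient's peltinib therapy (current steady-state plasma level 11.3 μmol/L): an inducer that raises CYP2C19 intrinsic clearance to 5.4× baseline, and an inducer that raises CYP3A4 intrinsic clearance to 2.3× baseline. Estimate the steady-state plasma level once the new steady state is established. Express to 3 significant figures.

2.68 μmol/L

The CYP2C19 pathway (67% of clearance) increases to 5.4× activity: 0.67 × 5.4 = 3.618.
The CYP3A4 pathway (21% of clearance) increases to 2.3× activity: 0.21 × 2.3 = 0.483.
Non-CYP routes (12%) are unchanged.
CL_new/CL_old = 3.618 + 0.483 + 0.12 = 4.221.
Dividing the baseline by the relative clearance: 11.3 / 4.221 = 2.68 μmol/L.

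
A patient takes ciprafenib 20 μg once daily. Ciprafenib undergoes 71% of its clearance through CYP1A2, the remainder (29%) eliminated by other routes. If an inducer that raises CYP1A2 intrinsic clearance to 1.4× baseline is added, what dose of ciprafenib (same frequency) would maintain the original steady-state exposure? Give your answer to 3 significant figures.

25.7 μg

The CYP1A2 pathway (71% of clearance) is boosted to 1.4× activity: 0.71 × 1.4 = 0.994.
The remaining 29% of clearance is unaffected.
CL_new/CL_old = 0.994 + 0.29 = 1.284.
Exposure is unchanged when dose changes in proportion to clearance. New dose = 20 μg × 1.284 = 25.7 μg.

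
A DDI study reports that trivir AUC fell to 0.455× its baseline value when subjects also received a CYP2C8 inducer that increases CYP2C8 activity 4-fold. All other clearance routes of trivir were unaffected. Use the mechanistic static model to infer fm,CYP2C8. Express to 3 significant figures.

CL'/CL = 1 / 0.455 = 2.198
4·fm + (1 − fm) = 2.198
fm = (2.198 − 1) / (4 − 1) = 0.399

0.399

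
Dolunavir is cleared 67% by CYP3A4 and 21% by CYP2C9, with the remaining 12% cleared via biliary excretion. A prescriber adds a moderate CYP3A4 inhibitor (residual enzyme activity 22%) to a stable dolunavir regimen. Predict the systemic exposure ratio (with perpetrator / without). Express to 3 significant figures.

2.09

The CYP3A4 pathway (67% of clearance) drops to 0.22× activity: 0.67 × 0.22 = 0.1474.
CYP2C9 (21%) and the residual 12% are unaffected.
New clearance relative to baseline: 0.1474 + 0.21 + 0.12 = 0.4774.
Since systemic exposure ∝ 1/CL, the ratio is 1 / 0.4774 = 2.09.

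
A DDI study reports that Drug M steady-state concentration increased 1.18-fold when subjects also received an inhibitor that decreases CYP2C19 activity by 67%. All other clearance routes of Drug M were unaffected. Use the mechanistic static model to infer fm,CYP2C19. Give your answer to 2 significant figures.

0.23

Call the CYP2C19 fraction fm. After the interaction, CL_new/CL_old = fm × 0.33 + (1 − fm).
Steady-state concentration ratio = 1 / (new CL fraction), so new CL fraction = 1 / 1.18 = 0.8475.
fm × 0.33 + 1 − fm = 0.8475  ⇒  fm × (0.33 − 1) = −0.1525  ⇒  fm = 0.23.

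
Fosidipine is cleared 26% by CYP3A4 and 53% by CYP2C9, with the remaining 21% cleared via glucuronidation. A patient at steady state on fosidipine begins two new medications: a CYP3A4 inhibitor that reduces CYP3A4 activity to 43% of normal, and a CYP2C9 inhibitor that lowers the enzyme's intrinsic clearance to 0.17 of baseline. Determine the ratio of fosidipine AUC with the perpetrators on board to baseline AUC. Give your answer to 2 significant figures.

The CYP3A4 pathway (26% of clearance) drops to 0.43× activity: 0.26 × 0.43 = 0.1118.
The CYP2C9 pathway (53% of clearance) drops to 0.17× activity: 0.53 × 0.17 = 0.0901.
The remaining 21% of clearance is unaffected.
Relative clearance = 0.1118 + 0.0901 + 0.21 = 0.4119.
AUC ∝ 1/CL: fold-change = 1 / 0.4119 = 2.4.

2.4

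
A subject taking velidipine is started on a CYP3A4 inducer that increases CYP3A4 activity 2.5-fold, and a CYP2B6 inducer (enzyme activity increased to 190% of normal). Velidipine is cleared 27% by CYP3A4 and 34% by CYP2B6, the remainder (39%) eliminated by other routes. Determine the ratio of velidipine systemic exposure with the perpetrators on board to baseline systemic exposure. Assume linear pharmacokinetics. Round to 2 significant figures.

The CYP3A4 pathway (27% of clearance) increases to 2.5× activity: 0.27 × 2.5 = 0.675.
The CYP2B6 pathway (34% of clearance) rises to 1.9× activity: 0.34 × 1.9 = 0.646.
Non-CYP routes (39%) are unchanged.
CL_new/CL_old = 0.675 + 0.646 + 0.39 = 1.711.
Net systemic exposure ratio = 1 / 1.711 = 0.58.

0.58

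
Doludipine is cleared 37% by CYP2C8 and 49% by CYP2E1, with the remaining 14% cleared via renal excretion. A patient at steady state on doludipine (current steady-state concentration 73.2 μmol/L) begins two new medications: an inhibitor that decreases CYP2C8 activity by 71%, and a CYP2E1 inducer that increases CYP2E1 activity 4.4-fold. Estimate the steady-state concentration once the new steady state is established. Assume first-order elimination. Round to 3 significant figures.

The CYP2C8 pathway (37% of clearance) is reduced to 0.29× activity: 0.37 × 0.29 = 0.1073.
The CYP2E1 pathway (49% of clearance) increases to 4.4× activity: 0.49 × 4.4 = 2.156.
Non-CYP routes (14%) are unchanged.
New clearance relative to baseline: 0.1073 + 2.156 + 0.14 = 2.4033.
Steady-state concentration ∝ 1/CL: new value = 73.2 / 2.4033 = 30.5 μmol/L.

30.5 μmol/L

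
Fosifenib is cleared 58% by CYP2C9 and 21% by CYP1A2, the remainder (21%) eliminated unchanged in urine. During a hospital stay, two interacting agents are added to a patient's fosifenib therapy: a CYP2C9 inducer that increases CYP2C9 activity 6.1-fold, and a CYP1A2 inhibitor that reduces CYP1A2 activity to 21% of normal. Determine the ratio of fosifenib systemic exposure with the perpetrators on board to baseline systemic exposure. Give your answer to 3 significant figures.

0.264

The CYP2C9 pathway (58% of clearance) rises to 6.1× activity: 0.58 × 6.1 = 3.538.
The CYP1A2 pathway (21% of clearance) falls to 0.21× activity: 0.21 × 0.21 = 0.0441.
The remaining 21% of clearance is unaffected.
CL_new/CL_old = 3.538 + 0.0441 + 0.21 = 3.7921.
Systemic exposure ∝ 1/CL: fold-change = 1 / 3.7921 = 0.264.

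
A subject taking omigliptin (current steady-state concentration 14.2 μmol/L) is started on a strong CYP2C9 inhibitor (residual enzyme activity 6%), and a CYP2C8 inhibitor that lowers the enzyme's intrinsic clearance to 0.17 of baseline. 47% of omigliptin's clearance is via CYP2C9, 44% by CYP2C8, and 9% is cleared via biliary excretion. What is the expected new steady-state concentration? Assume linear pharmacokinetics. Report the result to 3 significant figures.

73.6 μmol/L

CYP2C9: 0.47 × 0.06 = 0.0282
CYP2C8: 0.44 × 0.17 = 0.0748
Other: 0.09 (unchanged)
CL_new/CL_old = 0.0282 + 0.0748 + 0.09 = 0.193.
Dividing the baseline by the relative clearance: 14.2 / 0.193 = 73.6 μmol/L.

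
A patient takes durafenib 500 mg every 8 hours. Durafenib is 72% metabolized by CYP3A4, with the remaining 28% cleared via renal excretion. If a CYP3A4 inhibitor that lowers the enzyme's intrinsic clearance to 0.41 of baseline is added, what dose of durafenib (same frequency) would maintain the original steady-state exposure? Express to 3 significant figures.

288 mg

The CYP3A4 pathway (72% of clearance) is reduced to 0.41× activity: 0.72 × 0.41 = 0.2952.
Non-CYP routes (28%) are unchanged.
CL_new/CL_old = 0.2952 + 0.28 = 0.5752.
Css,avg = (dose rate)/CL, so holding Css fixed requires dose ∝ CL: 500 × 0.5752 = 288 mg.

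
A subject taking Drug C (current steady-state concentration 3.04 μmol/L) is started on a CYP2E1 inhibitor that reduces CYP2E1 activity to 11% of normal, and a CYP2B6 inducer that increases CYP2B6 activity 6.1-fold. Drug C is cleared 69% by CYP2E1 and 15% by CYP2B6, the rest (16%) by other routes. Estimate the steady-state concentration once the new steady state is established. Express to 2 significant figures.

The CYP2E1 pathway (69% of clearance) drops to 0.11× activity: 0.69 × 0.11 = 0.0759.
The CYP2B6 pathway (15% of clearance) increases to 6.1× activity: 0.15 × 6.1 = 0.915.
Non-CYP routes (16%) are unchanged.
New clearance relative to baseline: 0.0759 + 0.915 + 0.16 = 1.1509.
New steady-state concentration = 3.04 / 1.1509 = 2.6 μmol/L (concentration scales inversely with clearance).

2.6 μmol/L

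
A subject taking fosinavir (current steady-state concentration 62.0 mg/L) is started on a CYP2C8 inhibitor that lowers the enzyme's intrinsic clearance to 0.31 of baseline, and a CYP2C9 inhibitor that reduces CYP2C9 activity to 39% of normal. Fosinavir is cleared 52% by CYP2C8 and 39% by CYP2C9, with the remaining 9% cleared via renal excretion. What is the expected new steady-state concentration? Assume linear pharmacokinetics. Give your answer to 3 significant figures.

154 mg/L

CYP2C8: 0.52 × 0.31 = 0.1612
CYP2C9: 0.39 × 0.39 = 0.1521
Other: 0.09 (unchanged)
Relative clearance = 0.1612 + 0.1521 + 0.09 = 0.4033.
Dividing the baseline by the relative clearance: 62.0 / 0.4033 = 154 mg/L.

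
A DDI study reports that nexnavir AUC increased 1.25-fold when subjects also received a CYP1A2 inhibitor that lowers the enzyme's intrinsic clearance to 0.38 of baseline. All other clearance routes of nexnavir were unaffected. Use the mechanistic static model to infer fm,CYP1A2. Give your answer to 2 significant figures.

0.32

CL'/CL = 1 / 1.25 = 0.8
0.38·fm + (1 − fm) = 0.8
fm = (0.8 − 1) / (0.38 − 1) = 0.32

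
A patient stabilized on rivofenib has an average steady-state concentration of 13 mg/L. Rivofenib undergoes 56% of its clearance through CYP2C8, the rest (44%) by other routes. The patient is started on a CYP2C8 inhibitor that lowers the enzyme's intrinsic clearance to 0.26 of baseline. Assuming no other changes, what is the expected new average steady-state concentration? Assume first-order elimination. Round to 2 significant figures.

CYP2C8: 0.56 × 0.26 = 0.1456
Other: 0.44 (unchanged)
New clearance relative to baseline: 0.1456 + 0.44 = 0.5856.
Average steady-state concentration ∝ 1/CL, so new value = 13 / 0.5856 = 22 mg/L.

22 mg/L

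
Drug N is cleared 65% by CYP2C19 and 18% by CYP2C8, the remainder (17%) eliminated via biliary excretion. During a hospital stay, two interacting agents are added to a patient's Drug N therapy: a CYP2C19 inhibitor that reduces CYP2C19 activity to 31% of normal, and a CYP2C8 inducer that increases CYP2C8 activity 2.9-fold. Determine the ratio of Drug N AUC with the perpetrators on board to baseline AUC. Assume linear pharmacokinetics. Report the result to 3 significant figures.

CYP2C19: 0.65 × 0.31 = 0.2015
CYP2C8: 0.18 × 2.9 = 0.522
Other: 0.17 (unchanged)
Relative clearance = 0.2015 + 0.522 + 0.17 = 0.8935.
Because AUC varies inversely with clearance, the combined effect is 1 / 0.8935 = 1.12.

1.12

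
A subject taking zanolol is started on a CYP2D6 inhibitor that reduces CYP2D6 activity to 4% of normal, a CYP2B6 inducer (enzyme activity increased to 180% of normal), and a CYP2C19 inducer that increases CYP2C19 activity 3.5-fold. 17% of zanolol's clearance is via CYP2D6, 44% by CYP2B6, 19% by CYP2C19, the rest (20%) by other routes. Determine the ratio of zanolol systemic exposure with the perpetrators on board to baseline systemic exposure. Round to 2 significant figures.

The CYP2D6 pathway (17% of clearance) drops to 0.04× activity: 0.17 × 0.04 = 0.0068.
The CYP2B6 pathway (44% of clearance) is boosted to 1.8× activity: 0.44 × 1.8 = 0.792.
The CYP2C19 pathway (19% of clearance) increases to 3.5× activity: 0.19 × 3.5 = 0.665.
Non-CYP routes (20%) are unchanged.
Relative clearance = 0.0068 + 0.792 + 0.665 + 0.2 = 1.6638.
Systemic exposure ∝ 1/CL: fold-change = 1 / 1.6638 = 0.60.

0.60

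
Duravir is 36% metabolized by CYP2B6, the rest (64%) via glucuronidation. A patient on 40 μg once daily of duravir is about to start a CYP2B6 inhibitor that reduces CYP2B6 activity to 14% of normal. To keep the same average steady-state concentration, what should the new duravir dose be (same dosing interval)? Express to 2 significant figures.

CYP2B6: 0.36 × 0.14 = 0.0504
Other: 0.64 (unchanged)
New clearance relative to baseline: 0.0504 + 0.64 = 0.6904.
Css,avg = (dose rate)/CL, so holding Css fixed requires dose ∝ CL: 40 × 0.6904 = 28 μg.

28 μg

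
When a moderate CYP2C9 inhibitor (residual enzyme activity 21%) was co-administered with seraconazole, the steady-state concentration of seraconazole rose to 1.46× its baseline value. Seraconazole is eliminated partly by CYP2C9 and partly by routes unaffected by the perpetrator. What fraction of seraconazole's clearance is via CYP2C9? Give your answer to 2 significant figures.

0.40

Let fm be the CYP2C9 fraction. New clearance relative to baseline = fm × 0.21 + (1 − fm).
Steady-state concentration ratio = 1 / (new CL fraction), so new CL fraction = 1 / 1.46 = 0.6849.
fm × 0.21 + 1 − fm = 0.6849  ⇒  fm × (0.21 − 1) = −0.3151  ⇒  fm = 0.40.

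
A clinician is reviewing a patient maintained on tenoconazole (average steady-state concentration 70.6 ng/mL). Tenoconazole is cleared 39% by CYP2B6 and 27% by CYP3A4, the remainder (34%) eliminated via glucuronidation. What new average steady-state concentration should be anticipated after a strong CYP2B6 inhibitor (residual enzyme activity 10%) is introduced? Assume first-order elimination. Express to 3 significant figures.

109 ng/mL

The CYP2B6 pathway (39% of clearance) is reduced to 0.1× activity: 0.39 × 0.1 = 0.039.
CYP3A4 (27%) and the residual 34% are unaffected.
CL_new/CL_old = 0.039 + 0.27 + 0.34 = 0.649.
With dosing unchanged, average steady-state concentration scales as 1/CL: 70.6 / 0.649 = 109 ng/mL.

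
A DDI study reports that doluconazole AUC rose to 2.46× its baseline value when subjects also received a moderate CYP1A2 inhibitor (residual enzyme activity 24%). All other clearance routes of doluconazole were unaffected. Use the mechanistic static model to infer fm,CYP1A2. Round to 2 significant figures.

Write x for the fraction cleared via CYP1A2. The observed AUC change means clearance fell to 1/2.46 = 0.4065 of baseline.
Only the CYP1A2 route changed, so 0.4065 = x·0.24 + (1 − x), giving x = 0.78.

0.78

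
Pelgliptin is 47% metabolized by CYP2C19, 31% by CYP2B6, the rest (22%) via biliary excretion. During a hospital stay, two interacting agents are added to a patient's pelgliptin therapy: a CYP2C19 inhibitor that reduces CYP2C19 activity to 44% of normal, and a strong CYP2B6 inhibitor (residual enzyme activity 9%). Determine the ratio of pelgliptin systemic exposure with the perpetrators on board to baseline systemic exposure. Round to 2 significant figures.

2.2

The CYP2C19 pathway (47% of clearance) is reduced to 0.44× activity: 0.47 × 0.44 = 0.2068.
The CYP2B6 pathway (31% of clearance) falls to 0.09× activity: 0.31 × 0.09 = 0.0279.
The remaining 22% of clearance is unaffected.
Relative clearance = 0.2068 + 0.0279 + 0.22 = 0.4547.
Because systemic exposure varies inversely with clearance, the combined effect is 1 / 0.4547 = 2.2.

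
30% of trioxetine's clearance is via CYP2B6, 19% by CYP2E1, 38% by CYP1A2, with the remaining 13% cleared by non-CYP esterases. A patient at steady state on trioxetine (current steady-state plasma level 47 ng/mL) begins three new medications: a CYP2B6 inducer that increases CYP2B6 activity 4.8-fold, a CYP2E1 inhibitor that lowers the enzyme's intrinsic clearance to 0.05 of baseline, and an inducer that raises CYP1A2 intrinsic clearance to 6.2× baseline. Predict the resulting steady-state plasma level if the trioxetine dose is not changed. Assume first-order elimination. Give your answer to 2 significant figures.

The CYP2B6 pathway (30% of clearance) increases to 4.8× activity: 0.3 × 4.8 = 1.44.
The CYP2E1 pathway (19% of clearance) is reduced to 0.05× activity: 0.19 × 0.05 = 0.0095.
The CYP1A2 pathway (38% of clearance) increases to 6.2× activity: 0.38 × 6.2 = 2.356.
The remaining 13% of clearance is unaffected.
New clearance relative to baseline: 1.44 + 0.0095 + 2.356 + 0.13 = 3.9355.
New steady-state plasma level = 47 / 3.9355 = 12 ng/mL (concentration scales inversely with clearance).

12 ng/mL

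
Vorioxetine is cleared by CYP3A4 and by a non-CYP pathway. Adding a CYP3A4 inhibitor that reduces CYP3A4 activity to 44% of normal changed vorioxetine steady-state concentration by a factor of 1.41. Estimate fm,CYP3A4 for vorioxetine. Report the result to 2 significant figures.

0.52

Write x for the fraction cleared via CYP3A4. The observed steady-state concentration change means clearance fell to 1/1.41 = 0.7092 of baseline.
Setting x·0.44 + (1 − x) = 0.7092 and solving: x = (0.7092 − 1)/(0.44 − 1) = 0.52.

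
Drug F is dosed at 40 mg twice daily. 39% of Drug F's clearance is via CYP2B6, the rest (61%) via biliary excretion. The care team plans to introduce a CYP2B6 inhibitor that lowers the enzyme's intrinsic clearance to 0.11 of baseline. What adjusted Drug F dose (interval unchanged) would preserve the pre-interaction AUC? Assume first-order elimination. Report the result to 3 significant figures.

26.1 mg

CYP2B6: 0.39 × 0.11 = 0.0429
Other: 0.61 (unchanged)
Relative clearance = 0.0429 + 0.61 = 0.6529.
To maintain the same steady-state level, dose must scale with clearance: new dose = 40 × 0.6529 = 26.1 mg.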